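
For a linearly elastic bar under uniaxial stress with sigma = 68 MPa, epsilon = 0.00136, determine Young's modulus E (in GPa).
Model: a linearly elastic bar under uniaxial stress, so epsilon = sigma / E.
Solve for E: E = sigma / epsilon.
Convert to SI units:
  sigma = 68 MPa = 6.8 × 10⁷ Pa
Substitute:
  E = (6.8 × 10⁷) / 0.00136
  E = 5 × 10¹⁰ Pa
Convert: E = 5 × 10¹⁰ Pa = 50 GPa
Final answer: E = 50 GPa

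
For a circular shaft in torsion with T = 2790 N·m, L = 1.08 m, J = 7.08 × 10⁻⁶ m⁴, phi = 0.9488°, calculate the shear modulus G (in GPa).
Model: a circular shaft in torsion, so phi = (T·L) / (G·J).
Solve for G: G = (T·L) / (phi·J).
Convert to SI units:
  phi = 0.9488° = 0.01656 rad
Substitute:
  G = (2790 × 1.08) / (0.01656 × (7.08 × 10⁻⁶))
  G = 2.57 × 10¹⁰ Pa
Convert: G = 2.57 × 10¹⁰ Pa = 25.7 GPa
Final answer: G = 25.7 GPa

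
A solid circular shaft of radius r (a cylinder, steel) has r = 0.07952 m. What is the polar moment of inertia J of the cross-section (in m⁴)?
Model: a solid circular shaft of radius r, so J = (π·r^4) / 2.
Substitute:
  J = (π × 0.07952^4) / 2
  J = 6.281 × 10⁻⁵ m⁴
Final answer: J = 6.281 × 10⁻⁵ m⁴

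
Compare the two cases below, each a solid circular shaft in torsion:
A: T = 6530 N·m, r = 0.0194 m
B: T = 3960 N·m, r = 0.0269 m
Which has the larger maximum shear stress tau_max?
Model: a solid circular shaft in torsion, so tau_max = (2·T) / (π·r^3) (SI units).
  A: tau_max = (2 × 6530) / (π × 0.0194^3) = 5.694 × 10⁸ Pa = 569.4 MPa
  B: tau_max = (2 × 3960) / (π × 0.0269^3) = 1.295 × 10⁸ Pa = 129.5 MPa
569.4 MPa > 129.5 MPa, so A is larger.
Final answer: A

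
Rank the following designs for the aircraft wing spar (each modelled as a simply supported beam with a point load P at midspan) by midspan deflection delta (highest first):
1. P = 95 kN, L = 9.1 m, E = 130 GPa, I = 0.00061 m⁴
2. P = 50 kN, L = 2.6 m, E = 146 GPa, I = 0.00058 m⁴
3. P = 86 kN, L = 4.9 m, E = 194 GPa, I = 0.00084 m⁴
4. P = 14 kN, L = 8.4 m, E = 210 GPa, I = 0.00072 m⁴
Model: a simply supported beam with a point load P at midspan, so delta = (P·L^3) / (48·E·I) (SI units).
  Case 1: delta = (95000 × 9.1^3) / (48 × (1.3 × 10¹¹) × 0.00061) = 0.01881 m = 18.81 mm
  Case 2: delta = (50000 × 2.6^3) / (48 × (1.46 × 10¹¹) × 0.00058) = 0.0002162 m = 0.2162 mm
  Case 3: delta = (86000 × 4.9^3) / (48 × (1.94 × 10¹¹) × 0.00084) = 0.001293 m = 1.293 mm
  Case 4: delta = (14000 × 8.4^3) / (48 × (2.1 × 10¹¹) × 0.00072) = 0.001143 m = 1.143 mm
Ordering: 18.81 mm (case 1) > 1.293 mm (case 3) > 1.143 mm (case 4) > 0.2162 mm (case 2)
Final answer: 1, 3, 4, 2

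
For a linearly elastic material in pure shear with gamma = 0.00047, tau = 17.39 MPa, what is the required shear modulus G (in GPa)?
Model: a linearly elastic material in pure shear, so tau = G·gamma.
Solve for G: G = tau / gamma.
Convert to SI units:
  tau = 17.39 MPa = 1.739 × 10⁷ Pa
Substitute:
  G = (1.739 × 10⁷) / 0.00047
  G = 3.7 × 10¹⁰ Pa
Convert: G = 3.7 × 10¹⁰ Pa = 37 GPa
Final answer: G = 37 GPa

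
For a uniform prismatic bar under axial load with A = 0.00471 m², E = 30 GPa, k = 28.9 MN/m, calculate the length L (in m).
Model: a uniform prismatic bar under axial load, so k = (A·E) / L.
Solve for L: L = (A·E) / k.
Convert to SI units:
  E = 30 GPa = 3 × 10¹⁰ Pa
  k = 28.9 MN/m = 2.89 × 10⁷ N/m
Substitute:
  L = (0.00471 × (3 × 10¹⁰)) / (2.89 × 10⁷)
  L = 4.889 m
Final answer: L = 4.889 m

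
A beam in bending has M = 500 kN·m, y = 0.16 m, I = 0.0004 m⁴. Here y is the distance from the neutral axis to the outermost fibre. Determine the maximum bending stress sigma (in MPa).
Model: a beam in bending, so sigma = (M·y) / I.
Convert to SI units:
  M = 500 kN·m = 500000 N·m
Substitute:
  sigma = (500000 × 0.16) / 0.0004
  sigma = 2 × 10⁸ Pa
Convert: sigma = 2 × 10⁸ Pa = 200 MPa
Final answer: sigma = 200 MPa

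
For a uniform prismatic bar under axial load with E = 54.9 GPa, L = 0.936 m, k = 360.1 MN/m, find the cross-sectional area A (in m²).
Model: a uniform prismatic bar under axial load, so k = (A·E) / L.
Solve for A: A = (k·L) / E.
Convert to SI units:
  E = 54.9 GPa = 5.49 × 10¹⁰ Pa
  k = 360.1 MN/m = 3.601 × 10⁸ N/m
Substitute:
  A = ((3.601 × 10⁸) × 0.936) / (5.49 × 10¹⁰)
  A = 0.006139 m²
Final answer: A = 0.006139 m²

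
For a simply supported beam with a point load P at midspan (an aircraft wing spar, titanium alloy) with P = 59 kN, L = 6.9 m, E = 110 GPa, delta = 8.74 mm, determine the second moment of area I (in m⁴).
Model: a simply supported beam with a point load P at midspan, so delta = (P·L^3) / (48·E·I).
Solve for I: I = (P·L^3) / (48·delta·E).
Convert to SI units:
  P = 59 kN = 59000 N
  E = 110 GPa = 1.1 × 10¹¹ Pa
  delta = 8.74 mm = 0.00874 m
Substitute:
  I = (59000 × 6.9^3) / (48 × 0.00874 × (1.1 × 10¹¹))
  I = 0.00042 m⁴
Final answer: I = 0.00042 m⁴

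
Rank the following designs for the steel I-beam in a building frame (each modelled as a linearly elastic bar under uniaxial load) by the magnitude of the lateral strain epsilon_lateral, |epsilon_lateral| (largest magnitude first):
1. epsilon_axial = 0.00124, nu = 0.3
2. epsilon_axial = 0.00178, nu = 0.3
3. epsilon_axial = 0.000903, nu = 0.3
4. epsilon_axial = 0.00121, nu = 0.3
Model: a linearly elastic bar under uniaxial load, so epsilon_lateral = -nu·epsilon_axial (SI units).
  Case 1: epsilon_lateral = -(0.3 × 0.00124) = -0.000372
  Case 2: epsilon_lateral = -(0.3 × 0.00178) = -0.000534
  Case 3: epsilon_lateral = -(0.3 × 0.000903) = -0.0002709
  Case 4: epsilon_lateral = -(0.3 × 0.00121) = -0.000363
Ordering by |epsilon_lateral|: 0.000534 (case 2) > 0.000372 (case 1) > 0.000363 (case 4) > 0.0002709 (case 3)
Final answer: 2, 1, 4, 3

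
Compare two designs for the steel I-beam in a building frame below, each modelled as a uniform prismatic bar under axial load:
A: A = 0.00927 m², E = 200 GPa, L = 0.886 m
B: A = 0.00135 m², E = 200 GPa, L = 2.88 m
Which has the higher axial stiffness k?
Model: a uniform prismatic bar under axial load, so k = (A·E) / L (SI units).
  A: k = (0.00927 × (2 × 10¹¹)) / 0.886 = 2.093 × 10⁹ N/m = 2093 MN/m
  B: k = (0.00135 × (2 × 10¹¹)) / 2.88 = 9.375 × 10⁷ N/m = 93.75 MN/m
2093 MN/m > 93.75 MN/m, so A is larger.
Final answer: A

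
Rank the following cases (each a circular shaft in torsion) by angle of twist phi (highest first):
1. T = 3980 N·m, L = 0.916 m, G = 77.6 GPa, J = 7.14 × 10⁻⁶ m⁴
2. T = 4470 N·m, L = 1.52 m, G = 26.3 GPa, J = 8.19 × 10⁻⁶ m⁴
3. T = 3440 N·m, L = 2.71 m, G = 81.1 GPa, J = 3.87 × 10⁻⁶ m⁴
Model: a circular shaft in torsion, so phi = (T·L) / (G·J) (SI units).
  Case 1: phi = (3980 × 0.916) / ((7.76 × 10¹⁰) × (7.14 × 10⁻⁶)) = 0.00658 rad = 0.377°
  Case 2: phi = (4470 × 1.52) / ((2.63 × 10¹⁰) × (8.19 × 10⁻⁶)) = 0.03154 rad = 1.807°
  Case 3: phi = (3440 × 2.71) / ((8.11 × 10¹⁰) × (3.87 × 10⁻⁶)) = 0.0297 rad = 1.702°
Ordering: 1.807° (case 2) > 1.702° (case 3) > 0.377° (case 1)
Final answer: 2, 3, 1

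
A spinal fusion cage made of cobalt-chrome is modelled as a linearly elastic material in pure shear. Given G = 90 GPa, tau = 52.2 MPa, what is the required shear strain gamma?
Model: a linearly elastic material in pure shear, so tau = G·gamma.
Solve for gamma: gamma = tau / G.
Convert to SI units:
  G = 90 GPa = 9 × 10¹⁰ Pa
  tau = 52.2 MPa = 5.22 × 10⁷ Pa
Substitute:
  gamma = (5.22 × 10⁷) / (9 × 10¹⁰)
  gamma = 0.00058
Final answer: gamma = 0.00058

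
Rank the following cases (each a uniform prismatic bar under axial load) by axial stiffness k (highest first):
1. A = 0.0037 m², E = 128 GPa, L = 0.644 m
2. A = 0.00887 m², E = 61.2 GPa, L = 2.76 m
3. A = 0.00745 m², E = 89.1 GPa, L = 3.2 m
Model: a uniform prismatic bar under axial load, so k = (A·E) / L (SI units).
  Case 1: k = (0.0037 × (1.28 × 10¹¹)) / 0.644 = 7.354 × 10⁸ N/m = 735.4 MN/m
  Case 2: k = (0.00887 × (6.12 × 10¹⁰)) / 2.76 = 1.967 × 10⁸ N/m = 196.7 MN/m
  Case 3: k = (0.00745 × (8.91 × 10¹⁰)) / 3.2 = 2.074 × 10⁸ N/m = 207.4 MN/m
Ordering: 735.4 MN/m (case 1) > 207.4 MN/m (case 3) > 196.7 MN/m (case 2)
Final answer: 1, 3, 2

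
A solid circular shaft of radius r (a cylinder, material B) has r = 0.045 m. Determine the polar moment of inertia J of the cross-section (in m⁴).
Model: a solid circular shaft of radius r, so J = (π·r^4) / 2.
Substitute:
  J = (π × 0.045^4) / 2
  J = 6.441 × 10⁻⁶ m⁴
Final answer: J = 6.441 × 10⁻⁶ m⁴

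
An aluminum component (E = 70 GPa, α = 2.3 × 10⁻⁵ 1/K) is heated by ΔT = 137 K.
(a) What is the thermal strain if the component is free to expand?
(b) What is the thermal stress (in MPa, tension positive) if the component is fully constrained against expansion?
(a) Free thermal strain ε_th = α·ΔT = (2.3 × 10⁻⁵) × 137 = 0.003151
(b) Fully constrained, the expansion is suppressed, so σ = -E·α·ΔT. Convert E = 70 GPa = 7 × 10¹⁰ Pa.
  σ = -(7 × 10¹⁰) × (2.3 × 10⁻⁵) × 137 = -2.206 × 10⁸ Pa = -220.6 MPa (compressive)
Final answer: (a) ε_th = 0.003151, (b) σ = -220.6 MPa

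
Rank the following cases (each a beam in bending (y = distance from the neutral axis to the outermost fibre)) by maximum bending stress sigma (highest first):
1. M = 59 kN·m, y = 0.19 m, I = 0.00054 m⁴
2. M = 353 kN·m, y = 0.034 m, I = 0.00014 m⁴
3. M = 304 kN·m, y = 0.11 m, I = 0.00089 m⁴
Model: a beam in bending (y = distance from the neutral axis to the outermost fibre), so sigma = (M·y) / I (SI units).
  Case 1: sigma = (59000 × 0.19) / 0.00054 = 2.076 × 10⁷ Pa = 20.76 MPa
  Case 2: sigma = (353000 × 0.034) / 0.00014 = 8.573 × 10⁷ Pa = 85.73 MPa
  Case 3: sigma = (304000 × 0.11) / 0.00089 = 3.757 × 10⁷ Pa = 37.57 MPa
Ordering: 85.73 MPa (case 2) > 37.57 MPa (case 3) > 20.76 MPa (case 1)
Final answer: 2, 3, 1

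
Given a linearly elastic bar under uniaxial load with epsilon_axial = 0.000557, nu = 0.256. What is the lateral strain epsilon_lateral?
Model: a linearly elastic bar under uniaxial load, so epsilon_lateral = -nu·epsilon_axial.
Substitute:
  epsilon_lateral = -(0.256 × 0.000557)
  epsilon_lateral = -0.0001426
Final answer: epsilon_lateral = -0.0001426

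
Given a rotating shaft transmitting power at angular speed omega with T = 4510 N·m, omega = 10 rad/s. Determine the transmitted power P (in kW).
Model: a rotating shaft transmitting power at angular speed omega, so P = T·omega.
Substitute:
  P = 4510 × 10
  P = 45100 W
Convert: P = 45100 W = 45.1 kW
Final answer: P = 45.1 kW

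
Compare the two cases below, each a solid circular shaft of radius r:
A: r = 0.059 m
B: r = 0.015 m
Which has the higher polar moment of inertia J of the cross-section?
Model: a solid circular shaft of radius r, so J = (π·r^4) / 2 (SI units).
  A: J = (π × 0.059^4) / 2 = 1.903 × 10⁻⁵ m⁴
  B: J = (π × 0.015^4) / 2 = 7.952 × 10⁻⁸ m⁴
1.903 × 10⁻⁵ m⁴ > 7.952 × 10⁻⁸ m⁴, so A is larger.
Final answer: A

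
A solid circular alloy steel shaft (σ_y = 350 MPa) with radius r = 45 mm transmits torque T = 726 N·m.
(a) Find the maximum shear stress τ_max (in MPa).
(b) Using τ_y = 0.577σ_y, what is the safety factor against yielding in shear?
(a) For a solid circular shaft, τ_max = T·r/J with J = π·r^4/2, i.e. τ_max = 2·T / (π·r^3). Convert r = 45 mm = 0.045 m.
  τ_max = (2 × 726) / (π × 0.045^3) = 5.072 × 10⁶ Pa = 5.072 MPa
(b) τ_y = 0.577 × 350 = 201.95 MPa
  SF = τ_y/τ_max = 201.95 / 5.072 = 39.82
Final answer: (a) τ_max = 5.072 MPa, (b) SF = 39.82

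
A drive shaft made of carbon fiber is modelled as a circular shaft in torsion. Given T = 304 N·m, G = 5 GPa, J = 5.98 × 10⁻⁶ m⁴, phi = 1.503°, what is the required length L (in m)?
Model: a circular shaft in torsion, so phi = (T·L) / (G·J).
Solve for L: L = (phi·G·J) / T.
Convert to SI units:
  G = 5 GPa = 5 × 10⁹ Pa
  phi = 1.503° = 0.02623 rad
Substitute:
  L = (0.02623 × (5 × 10⁹) × (5.98 × 10⁻⁶)) / 304
  L = 2.58 m
Final answer: L = 2.58 m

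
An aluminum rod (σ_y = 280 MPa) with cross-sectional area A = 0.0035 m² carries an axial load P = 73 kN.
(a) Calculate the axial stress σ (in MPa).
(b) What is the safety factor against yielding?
(a) Axial stress σ = P/A. Convert P = 73 kN = 73000 N.
  σ = 73000 / 0.0035 = 2.086 × 10⁷ Pa = 20.86 MPa
(b) Safety factor SF = σ_y/σ = 280 / 20.86 = 13.42
Final answer: (a) σ = 20.86 MPa, (b) SF = 13.42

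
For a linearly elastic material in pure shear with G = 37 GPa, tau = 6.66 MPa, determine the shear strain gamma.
Model: a linearly elastic material in pure shear, so tau = G·gamma.
Solve for gamma: gamma = tau / G.
Convert to SI units:
  G = 37 GPa = 3.7 × 10¹⁰ Pa
  tau = 6.66 MPa = 6.66 × 10⁶ Pa
Substitute:
  gamma = (6.66 × 10⁶) / (3.7 × 10¹⁰)
  gamma = 0.00018
Final answer: gamma = 0.00018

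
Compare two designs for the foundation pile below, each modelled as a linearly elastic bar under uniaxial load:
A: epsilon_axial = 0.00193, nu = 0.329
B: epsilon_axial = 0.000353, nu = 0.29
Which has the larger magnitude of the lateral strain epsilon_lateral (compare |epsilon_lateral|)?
Model: a linearly elastic bar under uniaxial load, so epsilon_lateral = -nu·epsilon_axial (SI units).
  A: epsilon_lateral = -(0.329 × 0.00193) = -0.000635
  B: epsilon_lateral = -(0.29 × 0.000353) = -0.0001024
|epsilon_lateral|: A = 0.000635, B = 0.0001024, so A is larger in magnitude.
Final answer: A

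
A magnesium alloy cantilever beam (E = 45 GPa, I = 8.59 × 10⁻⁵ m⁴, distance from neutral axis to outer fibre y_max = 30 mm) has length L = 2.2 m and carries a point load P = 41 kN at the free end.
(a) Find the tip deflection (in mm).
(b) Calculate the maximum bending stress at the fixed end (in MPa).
(a) Tip deflection of a cantilever with an end point load: δ = P·L^3 / (3·E·I). Convert P = 41 kN = 41000 N, E = 45 GPa = 4.5 × 10¹⁰ Pa.
  δ = (41000 × 2.2^3) / (3 × (4.5 × 10¹⁰) × (8.59 × 10⁻⁵)) = 0.03765 m = 37.65 mm
(b) Maximum bending moment at the fixed end: M = P·L = 41000 × 2.2 = 90200 N·m. Convert y_max = 30 mm = 0.03 m.
  σ = M·y_max / I = (90200 × 0.03) / (8.59 × 10⁻⁵) = 3.15 × 10⁷ Pa = 31.5 MPa
Final answer: (a) δ = 37.65 mm, (b) σ = 31.5 MPa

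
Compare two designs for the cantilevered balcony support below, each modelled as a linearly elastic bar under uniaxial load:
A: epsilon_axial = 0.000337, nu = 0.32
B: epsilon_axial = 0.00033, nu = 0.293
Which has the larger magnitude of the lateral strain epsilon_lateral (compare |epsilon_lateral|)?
Model: a linearly elastic bar under uniaxial load, so epsilon_lateral = -nu·epsilon_axial (SI units).
  A: epsilon_lateral = -(0.32 × 0.000337) = -0.0001078
  B: epsilon_lateral = -(0.293 × 0.00033) = -9.669 × 10⁻⁵
|epsilon_lateral|: A = 0.0001078, B = 9.669 × 10⁻⁵, so A is larger in magnitude.
Final answer: A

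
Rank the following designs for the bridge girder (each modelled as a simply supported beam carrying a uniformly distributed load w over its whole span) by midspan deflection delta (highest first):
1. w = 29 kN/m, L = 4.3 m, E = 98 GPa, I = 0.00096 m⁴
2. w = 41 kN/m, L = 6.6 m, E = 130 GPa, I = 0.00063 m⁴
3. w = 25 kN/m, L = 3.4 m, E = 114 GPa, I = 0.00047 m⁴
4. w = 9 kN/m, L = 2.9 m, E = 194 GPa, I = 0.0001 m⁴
Model: a simply supported beam carrying a uniformly distributed load w over its whole span, so delta = (5·w·L^4) / (384·E·I) (SI units).
  Case 1: delta = (5 × 29000 × 4.3^4) / (384 × (9.8 × 10¹⁰) × 0.00096) = 0.001372 m = 1.372 mm
  Case 2: delta = (5 × 41000 × 6.6^4) / (384 × (1.3 × 10¹¹) × 0.00063) = 0.01237 m = 12.37 mm
  Case 3: delta = (5 × 25000 × 3.4^4) / (384 × (1.14 × 10¹¹) × 0.00047) = 0.0008119 m = 0.8119 mm
  Case 4: delta = (5 × 9000 × 2.9^4) / (384 × (1.94 × 10¹¹) × 0.0001) = 0.0004272 m = 0.4272 mm
Ordering: 12.37 mm (case 2) > 1.372 mm (case 1) > 0.8119 mm (case 3) > 0.4272 mm (case 4)
Final answer: 2, 1, 3, 4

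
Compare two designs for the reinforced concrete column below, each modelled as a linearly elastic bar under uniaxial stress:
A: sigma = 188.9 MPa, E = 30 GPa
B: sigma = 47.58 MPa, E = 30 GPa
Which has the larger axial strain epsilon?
Model: a linearly elastic bar under uniaxial stress, so epsilon = sigma / E (SI units).
  A: epsilon = (1.889 × 10⁸) / (3 × 10¹⁰) = 0.006297
  B: epsilon = (4.758 × 10⁷) / (3 × 10¹⁰) = 0.001586
0.006297 > 0.001586, so A is larger.
Final answer: A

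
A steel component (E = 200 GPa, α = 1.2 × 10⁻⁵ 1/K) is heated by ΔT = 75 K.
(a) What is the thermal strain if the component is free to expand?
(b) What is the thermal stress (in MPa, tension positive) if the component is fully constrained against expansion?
(a) Free thermal strain ε_th = α·ΔT = (1.2 × 10⁻⁵) × 75 = 0.0009
(b) Fully constrained, the expansion is suppressed, so σ = -E·α·ΔT. Convert E = 200 GPa = 2 × 10¹¹ Pa.
  σ = -(2 × 10¹¹) × (1.2 × 10⁻⁵) × 75 = -1.8 × 10⁸ Pa = -180 MPa (compressive)
Final answer: (a) ε_th = 0.0009, (b) σ = -180 MPa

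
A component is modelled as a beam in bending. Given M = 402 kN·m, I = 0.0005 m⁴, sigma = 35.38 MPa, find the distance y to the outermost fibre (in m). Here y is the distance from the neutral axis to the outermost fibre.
Model: a beam in bending, so sigma = (M·y) / I.
Solve for y: y = (sigma·I) / M.
Convert to SI units:
  M = 402 kN·m = 402000 N·m
  sigma = 35.38 MPa = 3.538 × 10⁷ Pa
Substitute:
  y = ((3.538 × 10⁷) × 0.0005) / 402000
  y = 0.044 m
Final answer: y = 0.044 m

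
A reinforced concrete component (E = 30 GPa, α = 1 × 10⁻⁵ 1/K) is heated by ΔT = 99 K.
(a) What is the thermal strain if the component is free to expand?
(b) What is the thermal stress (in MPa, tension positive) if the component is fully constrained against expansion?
(a) Free thermal strain ε_th = α·ΔT = (1 × 10⁻⁵) × 99 = 0.00099
(b) Fully constrained, the expansion is suppressed, so σ = -E·α·ΔT. Convert E = 30 GPa = 3 × 10¹⁰ Pa.
  σ = -(3 × 10¹⁰) × (1 × 10⁻⁵) × 99 = -2.97 × 10⁷ Pa = -29.7 MPa (compressive)
Final answer: (a) ε_th = 0.00099, (b) σ = -29.7 MPa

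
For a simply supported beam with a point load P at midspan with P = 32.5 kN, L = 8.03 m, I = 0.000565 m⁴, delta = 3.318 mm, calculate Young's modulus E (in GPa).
Model: a simply supported beam with a point load P at midspan, so delta = (P·L^3) / (48·E·I).
Solve for E: E = (P·L^3) / (48·delta·I).
Convert to SI units:
  P = 32.5 kN = 32500 N
  delta = 3.318 mm = 0.003318 m
Substitute:
  E = (32500 × 8.03^3) / (48 × 0.003318 × 0.000565)
  E = 1.87 × 10¹¹ Pa
Convert: E = 1.87 × 10¹¹ Pa = 187 GPa
Final answer: E = 187 GPa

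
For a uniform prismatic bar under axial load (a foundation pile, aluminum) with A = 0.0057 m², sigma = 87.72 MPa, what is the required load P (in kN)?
Model: a uniform prismatic bar under axial load, so sigma = P / A.
Solve for P: P = sigma·A.
Convert to SI units:
  sigma = 87.72 MPa = 8.772 × 10⁷ Pa
Substitute:
  P = (8.772 × 10⁷) × 0.0057
  P = 500000 N
Convert: P = 500000 N = 500 kN
Final answer: P = 500 kN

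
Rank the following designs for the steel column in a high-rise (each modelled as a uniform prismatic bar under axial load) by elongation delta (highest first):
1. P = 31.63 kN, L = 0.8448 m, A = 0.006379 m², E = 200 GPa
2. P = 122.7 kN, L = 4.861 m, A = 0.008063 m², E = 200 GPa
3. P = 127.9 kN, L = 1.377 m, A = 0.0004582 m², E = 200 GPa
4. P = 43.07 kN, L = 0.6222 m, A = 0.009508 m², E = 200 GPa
Model: a uniform prismatic bar under axial load, so delta = (P·L) / (A·E) (SI units).
  Case 1: delta = (31630 × 0.8448) / (0.006379 × (2 × 10¹¹)) = 2.094 × 10⁻⁵ m = 0.02094 mm
  Case 2: delta = (122700 × 4.861) / (0.008063 × (2 × 10¹¹)) = 0.0003699 m = 0.3699 mm
  Case 3: delta = (127900 × 1.377) / (0.0004582 × (2 × 10¹¹)) = 0.001922 m = 1.922 mm
  Case 4: delta = (43070 × 0.6222) / (0.009508 × (2 × 10¹¹)) = 1.409 × 10⁻⁵ m = 0.01409 mm
Ordering: 1.922 mm (case 3) > 0.3699 mm (case 2) > 0.02094 mm (case 1) > 0.01409 mm (case 4)
Final answer: 3, 2, 1, 4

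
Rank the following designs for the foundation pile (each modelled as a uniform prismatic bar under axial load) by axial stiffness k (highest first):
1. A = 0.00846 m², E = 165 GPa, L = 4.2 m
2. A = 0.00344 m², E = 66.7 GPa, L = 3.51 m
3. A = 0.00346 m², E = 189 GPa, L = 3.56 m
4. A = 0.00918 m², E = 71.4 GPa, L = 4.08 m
Model: a uniform prismatic bar under axial load, so k = (A·E) / L (SI units).
  Case 1: k = (0.00846 × (1.65 × 10¹¹)) / 4.2 = 3.324 × 10⁸ N/m = 332.4 MN/m
  Case 2: k = (0.00344 × (6.67 × 10¹⁰)) / 3.51 = 6.537 × 10⁷ N/m = 65.37 MN/m
  Case 3: k = (0.00346 × (1.89 × 10¹¹)) / 3.56 = 1.837 × 10⁸ N/m = 183.7 MN/m
  Case 4: k = (0.00918 × (7.14 × 10¹⁰)) / 4.08 = 1.606 × 10⁸ N/m = 160.6 MN/m
Ordering: 332.4 MN/m (case 1) > 183.7 MN/m (case 3) > 160.6 MN/m (case 4) > 65.37 MN/m (case 2)
Final answer: 1, 3, 4, 2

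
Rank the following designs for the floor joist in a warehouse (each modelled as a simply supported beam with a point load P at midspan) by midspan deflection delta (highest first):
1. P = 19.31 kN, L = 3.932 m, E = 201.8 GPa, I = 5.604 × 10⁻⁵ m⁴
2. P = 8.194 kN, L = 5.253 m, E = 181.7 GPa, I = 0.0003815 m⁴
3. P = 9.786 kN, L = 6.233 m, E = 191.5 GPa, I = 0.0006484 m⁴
Model: a simply supported beam with a point load P at midspan, so delta = (P·L^3) / (48·E·I) (SI units).
  Case 1: delta = (19310 × 3.932^3) / (48 × (2.018 × 10¹¹) × (5.604 × 10⁻⁵)) = 0.002163 m = 2.163 mm
  Case 2: delta = (8194 × 5.253^3) / (48 × (1.817 × 10¹¹) × 0.0003815) = 0.000357 m = 0.357 mm
  Case 3: delta = (9786 × 6.233^3) / (48 × (1.915 × 10¹¹) × 0.0006484) = 0.0003976 m = 0.3976 mm
Ordering: 2.163 mm (case 1) > 0.3976 mm (case 3) > 0.357 mm (case 2)
Final answer: 1, 3, 2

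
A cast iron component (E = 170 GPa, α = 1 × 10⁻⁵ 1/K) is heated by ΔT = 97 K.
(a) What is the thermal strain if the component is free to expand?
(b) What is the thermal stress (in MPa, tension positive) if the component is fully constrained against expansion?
(a) Free thermal strain ε_th = α·ΔT = (1 × 10⁻⁵) × 97 = 0.00097
(b) Fully constrained, the expansion is suppressed, so σ = -E·α·ΔT. Convert E = 170 GPa = 1.7 × 10¹¹ Pa.
  σ = -(1.7 × 10¹¹) × (1 × 10⁻⁵) × 97 = -1.649 × 10⁸ Pa = -164.9 MPa (compressive)
Final answer: (a) ε_th = 0.00097, (b) σ = -164.9 MPa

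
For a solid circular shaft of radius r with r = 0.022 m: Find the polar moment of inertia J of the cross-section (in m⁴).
Model: a solid circular shaft of radius r, so J = (π·r^4) / 2.
Substitute:
  J = (π × 0.022^4) / 2
  J = 3.68 × 10⁻⁷ m⁴
Final answer: J = 3.68 × 10⁻⁷ m⁴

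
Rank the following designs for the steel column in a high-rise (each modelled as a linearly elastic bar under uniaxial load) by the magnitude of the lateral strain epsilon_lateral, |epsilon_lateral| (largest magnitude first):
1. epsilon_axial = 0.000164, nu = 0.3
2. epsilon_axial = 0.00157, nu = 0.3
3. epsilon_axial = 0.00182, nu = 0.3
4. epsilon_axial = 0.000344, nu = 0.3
Model: a linearly elastic bar under uniaxial load, so epsilon_lateral = -nu·epsilon_axial (SI units).
  Case 1: epsilon_lateral = -(0.3 × 0.000164) = -4.92 × 10⁻⁵
  Case 2: epsilon_lateral = -(0.3 × 0.00157) = -0.000471
  Case 3: epsilon_lateral = -(0.3 × 0.00182) = -0.000546
  Case 4: epsilon_lateral = -(0.3 × 0.000344) = -0.0001032
Ordering by |epsilon_lateral|: 0.000546 (case 3) > 0.000471 (case 2) > 0.0001032 (case 4) > 4.92 × 10⁻⁵ (case 1)
Final answer: 3, 2, 4, 1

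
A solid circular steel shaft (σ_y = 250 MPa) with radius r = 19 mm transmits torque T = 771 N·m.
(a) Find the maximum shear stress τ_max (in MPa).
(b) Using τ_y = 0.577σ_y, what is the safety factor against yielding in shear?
(a) For a solid circular shaft, τ_max = T·r/J with J = π·r^4/2, i.e. τ_max = 2·T / (π·r^3). Convert r = 19 mm = 0.019 m.
  τ_max = (2 × 771) / (π × 0.019^3) = 7.156 × 10⁷ Pa = 71.56 MPa
(b) τ_y = 0.577 × 250 = 144.25 MPa
  SF = τ_y/τ_max = 144.25 / 71.56 = 2.016
Final answer: (a) τ_max = 71.56 MPa, (b) SF = 2.016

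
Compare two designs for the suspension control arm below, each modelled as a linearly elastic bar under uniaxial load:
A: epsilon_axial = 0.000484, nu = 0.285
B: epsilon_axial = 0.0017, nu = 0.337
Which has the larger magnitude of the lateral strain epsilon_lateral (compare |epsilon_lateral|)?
Model: a linearly elastic bar under uniaxial load, so epsilon_lateral = -nu·epsilon_axial (SI units).
  A: epsilon_lateral = -(0.285 × 0.000484) = -0.0001379
  B: epsilon_lateral = -(0.337 × 0.0017) = -0.0005729
|epsilon_lateral|: A = 0.0001379, B = 0.0005729, so B is larger in magnitude.
Final answer: B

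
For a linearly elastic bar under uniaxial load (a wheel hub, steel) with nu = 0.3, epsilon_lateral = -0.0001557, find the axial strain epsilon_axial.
Model: a linearly elastic bar under uniaxial load, so epsilon_lateral = -nu·epsilon_axial.
Solve for epsilon_axial: epsilon_axial = -epsilon_lateral / nu.
Substitute:
  epsilon_axial = -(-0.0001557) / 0.3
  epsilon_axial = 0.000519
Final answer: epsilon_axial = 0.000519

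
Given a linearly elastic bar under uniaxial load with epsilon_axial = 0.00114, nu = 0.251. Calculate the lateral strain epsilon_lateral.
Model: a linearly elastic bar under uniaxial load, so epsilon_lateral = -nu·epsilon_axial.
Substitute:
  epsilon_lateral = -(0.251 × 0.00114)
  epsilon_lateral = -0.0002861
Final answer: epsilon_lateral = -0.0002861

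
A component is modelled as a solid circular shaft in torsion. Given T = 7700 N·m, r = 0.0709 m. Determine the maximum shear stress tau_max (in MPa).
Model: a solid circular shaft in torsion, so tau_max = (2·T) / (π·r^3).
Substitute:
  tau_max = (2 × 7700) / (π × 0.0709^3)
  tau_max = 1.375 × 10⁷ Pa
Convert: tau_max = 1.375 × 10⁷ Pa = 13.75 MPa
Final answer: tau_max = 13.75 MPa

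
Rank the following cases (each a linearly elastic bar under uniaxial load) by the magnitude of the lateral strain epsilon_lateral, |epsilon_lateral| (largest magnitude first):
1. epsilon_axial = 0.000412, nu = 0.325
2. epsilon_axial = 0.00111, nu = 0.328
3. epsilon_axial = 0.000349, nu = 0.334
Model: a linearly elastic bar under uniaxial load, so epsilon_lateral = -nu·epsilon_axial (SI units).
  Case 1: epsilon_lateral = -(0.325 × 0.000412) = -0.0001339
  Case 2: epsilon_lateral = -(0.328 × 0.00111) = -0.0003641
  Case 3: epsilon_lateral = -(0.334 × 0.000349) = -0.0001166
Ordering by |epsilon_lateral|: 0.0003641 (case 2) > 0.0001339 (case 1) > 0.0001166 (case 3)
Final answer: 2, 1, 3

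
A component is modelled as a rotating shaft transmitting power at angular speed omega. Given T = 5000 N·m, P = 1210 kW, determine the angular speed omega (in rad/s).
Model: a rotating shaft transmitting power at angular speed omega, so P = T·omega.
Solve for omega: omega = P / T.
Convert to SI units:
  P = 1210 kW = 1.21 × 10⁶ W
Substitute:
  omega = (1.21 × 10⁶) / 5000
  omega = 242 rad/s
Final answer: omega = 242 rad/s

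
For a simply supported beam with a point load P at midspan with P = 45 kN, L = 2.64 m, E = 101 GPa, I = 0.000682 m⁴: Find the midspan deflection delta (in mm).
Model: a simply supported beam with a point load P at midspan, so delta = (P·L^3) / (48·E·I).
Convert to SI units:
  P = 45 kN = 45000 N
  E = 101 GPa = 1.01 × 10¹¹ Pa
Substitute:
  delta = (45000 × 2.64^3) / (48 × (1.01 × 10¹¹) × 0.000682)
  delta = 0.0002504 m
Convert: delta = 0.0002504 m = 0.2504 mm
Final answer: delta = 0.2504 mm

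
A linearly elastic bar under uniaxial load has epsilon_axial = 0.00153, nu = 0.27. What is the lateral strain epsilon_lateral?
Model: a linearly elastic bar under uniaxial load, so epsilon_lateral = -nu·epsilon_axial.
Substitute:
  epsilon_lateral = -(0.27 × 0.00153)
  epsilon_lateral = -0.0004131
Final answer: epsilon_lateral = -0.0004131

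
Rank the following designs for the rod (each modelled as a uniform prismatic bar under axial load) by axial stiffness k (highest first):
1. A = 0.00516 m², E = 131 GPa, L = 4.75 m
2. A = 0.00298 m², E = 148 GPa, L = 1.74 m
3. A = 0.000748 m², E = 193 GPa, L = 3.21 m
Model: a uniform prismatic bar under axial load, so k = (A·E) / L (SI units).
  Case 1: k = (0.00516 × (1.31 × 10¹¹)) / 4.75 = 1.423 × 10⁸ N/m = 142.3 MN/m
  Case 2: k = (0.00298 × (1.48 × 10¹¹)) / 1.74 = 2.535 × 10⁸ N/m = 253.5 MN/m
  Case 3: k = (0.000748 × (1.93 × 10¹¹)) / 3.21 = 4.497 × 10⁷ N/m = 44.97 MN/m
Ordering: 253.5 MN/m (case 2) > 142.3 MN/m (case 1) > 44.97 MN/m (case 3)
Final answer: 2, 1, 3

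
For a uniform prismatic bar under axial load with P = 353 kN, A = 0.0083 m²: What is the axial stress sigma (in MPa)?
Model: a uniform prismatic bar under axial load, so sigma = P / A.
Convert to SI units:
  P = 353 kN = 353000 N
Substitute:
  sigma = 353000 / 0.0083
  sigma = 4.253 × 10⁷ Pa
Convert: sigma = 4.253 × 10⁷ Pa = 42.53 MPa
Final answer: sigma = 42.53 MPa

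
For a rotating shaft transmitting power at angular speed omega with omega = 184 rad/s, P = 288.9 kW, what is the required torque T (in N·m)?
Model: a rotating shaft transmitting power at angular speed omega, so P = T·omega.
Solve for T: T = P / omega.
Convert to SI units:
  P = 288.9 kW = 288900 W
Substitute:
  T = 288900 / 184
  T = 1570 N·m
Final answer: T = 1570 N·m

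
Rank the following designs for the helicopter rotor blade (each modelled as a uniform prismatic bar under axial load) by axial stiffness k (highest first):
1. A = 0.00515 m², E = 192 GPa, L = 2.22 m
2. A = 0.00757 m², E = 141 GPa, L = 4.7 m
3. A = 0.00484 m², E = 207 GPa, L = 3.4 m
Model: a uniform prismatic bar under axial load, so k = (A·E) / L (SI units).
  Case 1: k = (0.00515 × (1.92 × 10¹¹)) / 2.22 = 4.454 × 10⁸ N/m = 445.4 MN/m
  Case 2: k = (0.00757 × (1.41 × 10¹¹)) / 4.7 = 2.271 × 10⁸ N/m = 227.1 MN/m
  Case 3: k = (0.00484 × (2.07 × 10¹¹)) / 3.4 = 2.947 × 10⁸ N/m = 294.7 MN/m
Ordering: 445.4 MN/m (case 1) > 294.7 MN/m (case 3) > 227.1 MN/m (case 2)
Final answer: 1, 3, 2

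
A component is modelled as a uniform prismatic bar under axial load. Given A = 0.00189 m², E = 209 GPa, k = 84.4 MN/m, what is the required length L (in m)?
Model: a uniform prismatic bar under axial load, so k = (A·E) / L.
Solve for L: L = (A·E) / k.
Convert to SI units:
  E = 209 GPa = 2.09 × 10¹¹ Pa
  k = 84.4 MN/m = 8.44 × 10⁷ N/m
Substitute:
  L = (0.00189 × (2.09 × 10¹¹)) / (8.44 × 10⁷)
  L = 4.68 m
Final answer: L = 4.68 m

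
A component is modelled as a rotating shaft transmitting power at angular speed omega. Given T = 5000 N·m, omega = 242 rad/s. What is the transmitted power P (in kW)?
Model: a rotating shaft transmitting power at angular speed omega, so P = T·omega.
Substitute:
  P = 5000 × 242
  P = 1.21 × 10⁶ W
Convert: P = 1.21 × 10⁶ W = 1210 kW
Final answer: P = 1210 kW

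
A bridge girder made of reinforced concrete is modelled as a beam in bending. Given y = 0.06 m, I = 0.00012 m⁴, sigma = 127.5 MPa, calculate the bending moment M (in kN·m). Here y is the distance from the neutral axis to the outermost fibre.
Model: a beam in bending, so sigma = (M·y) / I.
Solve for M: M = (sigma·I) / y.
Convert to SI units:
  sigma = 127.5 MPa = 1.275 × 10⁸ Pa
Substitute:
  M = ((1.275 × 10⁸) × 0.00012) / 0.06
  M = 255000 N·m
Convert: M = 255000 N·m = 255 kN·m
Final answer: M = 255 kN·m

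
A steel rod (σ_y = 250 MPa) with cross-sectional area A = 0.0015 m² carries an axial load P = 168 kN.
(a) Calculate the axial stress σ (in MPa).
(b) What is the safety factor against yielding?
(a) Axial stress σ = P/A. Convert P = 168 kN = 168000 N.
  σ = 168000 / 0.0015 = 1.12 × 10⁸ Pa = 112 MPa
(b) Safety factor SF = σ_y/σ = 250 / 112 = 2.232
Final answer: (a) σ = 112 MPa, (b) SF = 2.232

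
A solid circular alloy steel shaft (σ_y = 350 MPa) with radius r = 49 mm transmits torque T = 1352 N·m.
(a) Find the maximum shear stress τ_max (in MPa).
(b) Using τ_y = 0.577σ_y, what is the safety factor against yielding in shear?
(a) For a solid circular shaft, τ_max = T·r/J with J = π·r^4/2, i.e. τ_max = 2·T / (π·r^3). Convert r = 49 mm = 0.049 m.
  τ_max = (2 × 1352) / (π × 0.049^3) = 7.316 × 10⁶ Pa = 7.316 MPa
(b) τ_y = 0.577 × 350 = 201.95 MPa
  SF = τ_y/τ_max = 201.95 / 7.316 = 27.6
Final answer: (a) τ_max = 7.316 MPa, (b) SF = 27.6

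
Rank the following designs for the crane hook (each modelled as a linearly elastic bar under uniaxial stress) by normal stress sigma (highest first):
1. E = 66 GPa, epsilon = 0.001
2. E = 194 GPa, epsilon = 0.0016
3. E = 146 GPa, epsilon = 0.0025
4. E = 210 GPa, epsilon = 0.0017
Model: a linearly elastic bar under uniaxial stress, so sigma = E·epsilon (SI units).
  Case 1: sigma = (6.6 × 10¹⁰) × 0.001 = 6.6 × 10⁷ Pa = 66 MPa
  Case 2: sigma = (1.94 × 10¹¹) × 0.0016 = 3.104 × 10⁸ Pa = 310.4 MPa
  Case 3: sigma = (1.46 × 10¹¹) × 0.0025 = 3.65 × 10⁸ Pa = 365 MPa
  Case 4: sigma = (2.1 × 10¹¹) × 0.0017 = 3.57 × 10⁸ Pa = 357 MPa
Ordering: 365 MPa (case 3) > 357 MPa (case 4) > 310.4 MPa (case 2) > 66 MPa (case 1)
Final answer: 3, 4, 2, 1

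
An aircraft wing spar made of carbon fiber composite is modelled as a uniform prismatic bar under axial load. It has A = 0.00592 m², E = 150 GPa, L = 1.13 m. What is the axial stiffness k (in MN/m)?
Model: a uniform prismatic bar under axial load, so k = (A·E) / L.
Convert to SI units:
  E = 150 GPa = 1.5 × 10¹¹ Pa
Substitute:
  k = (0.00592 × (1.5 × 10¹¹)) / 1.13
  k = 7.858 × 10⁸ N/m
Convert: k = 7.858 × 10⁸ N/m = 785.8 MN/m
Final answer: k = 785.8 MN/m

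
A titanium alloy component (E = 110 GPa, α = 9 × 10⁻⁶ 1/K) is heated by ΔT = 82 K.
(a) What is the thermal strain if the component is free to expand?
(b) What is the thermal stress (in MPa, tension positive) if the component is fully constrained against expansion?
(a) Free thermal strain ε_th = α·ΔT = (9 × 10⁻⁶) × 82 = 0.000738
(b) Fully constrained, the expansion is suppressed, so σ = -E·α·ΔT. Convert E = 110 GPa = 1.1 × 10¹¹ Pa.
  σ = -(1.1 × 10¹¹) × (9 × 10⁻⁶) × 82 = -8.118 × 10⁷ Pa = -81.18 MPa (compressive)
Final answer: (a) ε_th = 0.000738, (b) σ = -81.18 MPa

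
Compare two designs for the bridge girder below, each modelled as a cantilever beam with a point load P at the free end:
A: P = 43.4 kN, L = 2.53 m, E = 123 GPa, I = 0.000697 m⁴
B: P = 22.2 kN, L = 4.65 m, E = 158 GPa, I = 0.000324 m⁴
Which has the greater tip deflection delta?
Model: a cantilever beam with a point load P at the free end, so delta = (P·L^3) / (3·E·I) (SI units).
  A: delta = (43400 × 2.53^3) / (3 × (1.23 × 10¹¹) × 0.000697) = 0.002733 m = 2.733 mm
  B: delta = (22200 × 4.65^3) / (3 × (1.58 × 10¹¹) × 0.000324) = 0.01453 m = 14.53 mm
14.53 mm > 2.733 mm, so B is larger.
Final answer: B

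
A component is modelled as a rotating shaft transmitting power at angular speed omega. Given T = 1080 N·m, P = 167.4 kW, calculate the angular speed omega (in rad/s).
Model: a rotating shaft transmitting power at angular speed omega, so P = T·omega.
Solve for omega: omega = P / T.
Convert to SI units:
  P = 167.4 kW = 167400 W
Substitute:
  omega = 167400 / 1080
  omega = 155 rad/s
Final answer: omega = 155 rad/s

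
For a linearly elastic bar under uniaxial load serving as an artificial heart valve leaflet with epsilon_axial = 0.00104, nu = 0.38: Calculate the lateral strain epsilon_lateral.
Model: a linearly elastic bar under uniaxial load, so epsilon_lateral = -nu·epsilon_axial.
Substitute:
  epsilon_lateral = -(0.38 × 0.00104)
  epsilon_lateral = -0.0003952
Final answer: epsilon_lateral = -0.0003952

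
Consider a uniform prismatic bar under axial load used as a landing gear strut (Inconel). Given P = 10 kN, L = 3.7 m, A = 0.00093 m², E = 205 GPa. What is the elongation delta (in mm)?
Model: a uniform prismatic bar under axial load, so delta = (P·L) / (A·E).
Convert to SI units:
  P = 10 kN = 10000 N
  E = 205 GPa = 2.05 × 10¹¹ Pa
Substitute:
  delta = (10000 × 3.7) / (0.00093 × (2.05 × 10¹¹))
  delta = 0.0001941 m
Convert: delta = 0.0001941 m = 0.1941 mm
Final answer: delta = 0.1941 mm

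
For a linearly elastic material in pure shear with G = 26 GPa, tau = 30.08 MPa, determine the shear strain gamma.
Model: a linearly elastic material in pure shear, so tau = G·gamma.
Solve for gamma: gamma = tau / G.
Convert to SI units:
  G = 26 GPa = 2.6 × 10¹⁰ Pa
  tau = 30.08 MPa = 3.008 × 10⁷ Pa
Substitute:
  gamma = (3.008 × 10⁷) / (2.6 × 10¹⁰)
  gamma = 0.001157
Final answer: gamma = 0.001157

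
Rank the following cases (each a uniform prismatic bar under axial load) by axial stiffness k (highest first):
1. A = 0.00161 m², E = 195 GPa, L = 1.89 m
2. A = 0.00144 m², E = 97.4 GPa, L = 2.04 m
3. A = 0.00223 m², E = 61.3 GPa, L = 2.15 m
Model: a uniform prismatic bar under axial load, so k = (A·E) / L (SI units).
  Case 1: k = (0.00161 × (1.95 × 10¹¹)) / 1.89 = 1.661 × 10⁸ N/m = 166.1 MN/m
  Case 2: k = (0.00144 × (9.74 × 10¹⁰)) / 2.04 = 6.875 × 10⁷ N/m = 68.75 MN/m
  Case 3: k = (0.00223 × (6.13 × 10¹⁰)) / 2.15 = 6.358 × 10⁷ N/m = 63.58 MN/m
Ordering: 166.1 MN/m (case 1) > 68.75 MN/m (case 2) > 63.58 MN/m (case 3)
Final answer: 1, 2, 3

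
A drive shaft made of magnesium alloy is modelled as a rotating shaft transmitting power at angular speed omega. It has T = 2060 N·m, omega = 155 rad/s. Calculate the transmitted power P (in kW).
Model: a rotating shaft transmitting power at angular speed omega, so P = T·omega.
Substitute:
  P = 2060 × 155
  P = 319300 W
Convert: P = 319300 W = 319.3 kW
Final answer: P = 319.3 kW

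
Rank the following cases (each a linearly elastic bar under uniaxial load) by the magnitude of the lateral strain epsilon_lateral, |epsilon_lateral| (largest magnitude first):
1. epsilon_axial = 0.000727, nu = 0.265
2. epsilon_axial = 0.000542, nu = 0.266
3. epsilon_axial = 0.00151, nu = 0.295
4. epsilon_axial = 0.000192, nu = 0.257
Model: a linearly elastic bar under uniaxial load, so epsilon_lateral = -nu·epsilon_axial (SI units).
  Case 1: epsilon_lateral = -(0.265 × 0.000727) = -0.0001927
  Case 2: epsilon_lateral = -(0.266 × 0.000542) = -0.0001442
  Case 3: epsilon_lateral = -(0.295 × 0.00151) = -0.0004455
  Case 4: epsilon_lateral = -(0.257 × 0.000192) = -4.934 × 10⁻⁵
Ordering by |epsilon_lateral|: 0.0004455 (case 3) > 0.0001927 (case 1) > 0.0001442 (case 2) > 4.934 × 10⁻⁵ (case 4)
Final answer: 3, 1, 2, 4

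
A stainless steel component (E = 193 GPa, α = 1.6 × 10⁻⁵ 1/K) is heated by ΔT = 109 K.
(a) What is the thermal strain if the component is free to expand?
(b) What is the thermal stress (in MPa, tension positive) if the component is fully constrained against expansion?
(a) Free thermal strain ε_th = α·ΔT = (1.6 × 10⁻⁵) × 109 = 0.001744
(b) Fully constrained, the expansion is suppressed, so σ = -E·α·ΔT. Convert E = 193 GPa = 1.93 × 10¹¹ Pa.
  σ = -(1.93 × 10¹¹) × (1.6 × 10⁻⁵) × 109 = -3.366 × 10⁸ Pa = -336.6 MPa (compressive)
Final answer: (a) ε_th = 0.001744, (b) σ = -336.6 MPa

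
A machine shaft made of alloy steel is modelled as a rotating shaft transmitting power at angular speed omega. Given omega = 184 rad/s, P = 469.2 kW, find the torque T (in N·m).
Model: a rotating shaft transmitting power at angular speed omega, so P = T·omega.
Solve for T: T = P / omega.
Convert to SI units:
  P = 469.2 kW = 469200 W
Substitute:
  T = 469200 / 184
  T = 2550 N·m
Final answer: T = 2550 N·m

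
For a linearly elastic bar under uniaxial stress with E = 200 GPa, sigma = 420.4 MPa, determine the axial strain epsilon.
Model: a linearly elastic bar under uniaxial stress, so sigma = E·epsilon.
Solve for epsilon: epsilon = sigma / E.
Convert to SI units:
  E = 200 GPa = 2 × 10¹¹ Pa
  sigma = 420.4 MPa = 4.204 × 10⁸ Pa
Substitute:
  epsilon = (4.204 × 10⁸) / (2 × 10¹¹)
  epsilon = 0.002102
Final answer: epsilon = 0.002102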